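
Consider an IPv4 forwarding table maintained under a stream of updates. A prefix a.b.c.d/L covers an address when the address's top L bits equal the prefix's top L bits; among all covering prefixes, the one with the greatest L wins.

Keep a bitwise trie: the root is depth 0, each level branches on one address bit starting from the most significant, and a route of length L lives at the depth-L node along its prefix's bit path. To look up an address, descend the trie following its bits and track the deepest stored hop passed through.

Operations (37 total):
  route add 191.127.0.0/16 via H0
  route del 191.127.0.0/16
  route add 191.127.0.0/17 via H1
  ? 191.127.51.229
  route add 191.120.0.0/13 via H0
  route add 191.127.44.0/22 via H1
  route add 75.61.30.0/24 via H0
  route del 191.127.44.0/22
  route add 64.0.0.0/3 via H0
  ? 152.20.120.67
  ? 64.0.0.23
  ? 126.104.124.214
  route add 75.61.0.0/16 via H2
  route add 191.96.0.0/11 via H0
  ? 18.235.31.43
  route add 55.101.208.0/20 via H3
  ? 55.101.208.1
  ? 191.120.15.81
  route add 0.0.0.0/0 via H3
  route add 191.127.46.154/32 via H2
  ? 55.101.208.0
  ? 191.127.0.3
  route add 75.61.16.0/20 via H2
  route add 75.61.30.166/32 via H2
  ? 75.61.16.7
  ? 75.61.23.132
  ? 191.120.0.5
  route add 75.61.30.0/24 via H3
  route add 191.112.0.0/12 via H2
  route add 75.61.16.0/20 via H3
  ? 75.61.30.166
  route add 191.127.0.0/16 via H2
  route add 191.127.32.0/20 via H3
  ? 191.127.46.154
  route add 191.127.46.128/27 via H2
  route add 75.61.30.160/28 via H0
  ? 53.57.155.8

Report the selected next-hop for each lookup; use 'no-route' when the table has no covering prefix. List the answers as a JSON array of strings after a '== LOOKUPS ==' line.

Trace:
  add 191.127.0.0/16 -> H0 at depth 16
  - 191.127.0.0/16 clear@16
  add 191.127.0.0/17 -> H1 at depth 17
  Q 191.127.51.229: descend 10111111011111110 ; hops seen [H1] ; pick H1
  add 191.120.0.0/13 -> H0 at depth 13
  add 191.127.44.0/22 -> H1 at depth 22
  add 75.61.30.0/24 -> H0 at depth 24
  - 191.127.44.0/22 clear@22
  add 64.0.0.0/3 -> H0 at depth 3
  Q 152.20.120.67: descend 10 ; hops seen [∅] ; pick no-route
  Q 64.0.0.23: descend 0100 ; hops seen [H0] ; pick H0
  Q 126.104.124.214: descend 01 ; hops seen [∅] ; pick no-route
  add 75.61.0.0/16 -> H2 at depth 16
  add 191.96.0.0/11 -> H0 at depth 11
  Q 18.235.31.43: descend 0 ; hops seen [∅] ; pick no-route
  add 55.101.208.0/20 -> H3 at depth 20
  Q 55.101.208.1: descend 00110111011001011101 ; hops seen [H3] ; pick H3
  Q 191.120.15.81: descend 1011111101111 ; hops seen [H0,H0] ; pick H0
  add 0.0.0.0/0 -> H3 at depth 0
  add 191.127.46.154/32 -> H2 at depth 32
  Q 55.101.208.0: descend 00110111011001011101 ; hops seen [H3,H3] ; pick H3
  Q 191.127.0.3: descend 101111110111111100 ; hops seen [H3,H0,H0,H1] ; pick H1
  add 75.61.16.0/20 -> H2 at depth 20
  add 75.61.30.166/32 -> H2 at depth 32
  Q 75.61.16.7: descend 01001011001111010001 ; hops seen [H3,H0,H2,H2] ; pick H2
  Q 75.61.23.132: descend 01001011001111010001 ; hops seen [H3,H0,H2,H2] ; pick H2
  Q 191.120.0.5: descend 1011111101111 ; hops seen [H3,H0,H0] ; pick H0
  add 75.61.30.0/24 -> H3 at depth 24
  add 191.112.0.0/12 -> H2 at depth 12
  add 75.61.16.0/20 -> H3 at depth 20
  Q 75.61.30.166: descend 01001011001111010001111010100110 ; hops seen [H3,H0,H2,H3,H3,H2] ; pick H2
  add 191.127.0.0/16 -> H2 at depth 16
  add 191.127.32.0/20 -> H3 at depth 20
  Q 191.127.46.154: descend 10111111011111110010111010011010 ; hops seen [H3,H0,H2,H0,H2,H1,H3,H2] ; pick H2
  add 191.127.46.128/27 -> H2 at depth 27
  add 75.61.30.160/28 -> H0 at depth 28
  Q 53.57.155.8: descend 001101 ; hops seen [H3] ; pick H3

== LOOKUPS ==
["H1","no-route","H0","no-route","no-route","H3","H0","H3","H1","H2","H2","H0","H2","H2","H3"]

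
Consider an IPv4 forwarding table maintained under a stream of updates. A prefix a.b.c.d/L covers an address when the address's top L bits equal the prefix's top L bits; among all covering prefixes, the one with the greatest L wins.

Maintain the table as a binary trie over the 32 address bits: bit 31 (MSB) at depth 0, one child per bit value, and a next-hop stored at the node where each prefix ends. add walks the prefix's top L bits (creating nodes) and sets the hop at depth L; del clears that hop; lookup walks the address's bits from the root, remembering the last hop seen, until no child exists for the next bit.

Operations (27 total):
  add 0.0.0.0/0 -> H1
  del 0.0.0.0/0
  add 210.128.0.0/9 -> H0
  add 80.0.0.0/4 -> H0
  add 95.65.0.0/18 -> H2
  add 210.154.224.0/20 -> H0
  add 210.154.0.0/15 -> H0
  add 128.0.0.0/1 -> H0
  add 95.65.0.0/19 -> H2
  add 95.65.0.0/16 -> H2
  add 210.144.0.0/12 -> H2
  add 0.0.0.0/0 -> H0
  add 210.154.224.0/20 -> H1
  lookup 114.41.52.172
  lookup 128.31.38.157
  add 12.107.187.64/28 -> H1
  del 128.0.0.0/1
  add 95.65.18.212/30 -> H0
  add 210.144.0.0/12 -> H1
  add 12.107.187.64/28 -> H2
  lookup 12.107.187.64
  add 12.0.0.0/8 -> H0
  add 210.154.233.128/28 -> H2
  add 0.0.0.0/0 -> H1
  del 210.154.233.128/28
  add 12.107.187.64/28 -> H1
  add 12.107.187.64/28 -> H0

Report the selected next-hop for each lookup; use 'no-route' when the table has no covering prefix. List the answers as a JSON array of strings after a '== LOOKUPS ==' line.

Apply in order:
  add 0.0.0.0/0 -> H1 at depth 0
  - 0.0.0.0/0 clear@0
  add 210.128.0.0/9 -> H0 at depth 9
  add 80.0.0.0/4 -> H0 at depth 4
  add 95.65.0.0/18 -> H2 at depth 18
  add 210.154.224.0/20 -> H0 at depth 20
  add 210.154.0.0/15 -> H0 at depth 15
  add 128.0.0.0/1 -> H0 at depth 1
  add 95.65.0.0/19 -> H2 at depth 19
  add 95.65.0.0/16 -> H2 at depth 16
  add 210.144.0.0/12 -> H2 at depth 12
  add 0.0.0.0/0 -> H0 at depth 0
  add 210.154.224.0/20 -> H1 at depth 20
  lookup 114.41.52.172: bits 01 walk d0:H0→d1:-→d2:- -> H0
  lookup 128.31.38.157: bits 1 walk d0:H0→d1:H0 -> H0
  add 12.107.187.64/28 -> H1 at depth 28
  - 128.0.0.0/1 clear@1
  add 95.65.18.212/30 -> H0 at depth 30
  add 210.144.0.0/12 -> H1 at depth 12
  add 12.107.187.64/28 -> H2 at depth 28
  lookup 12.107.187.64: bits 0000110001101011101110110100 walk d0:H0→d1:-→d2:-→d3:-→d4:-→d5:-→d6:-→d7:-→d8:-→d9:-→d10:-→d11:-→d12:-→d13:-→d14:-→d15:-→d16:-→d17:-→d18:-→d19:-→d20:-→d21:-→d22:-→d23:-→d24:-→d25:-→d26:-→d27:-→d28:H2 -> H2
  add 12.0.0.0/8 -> H0 at depth 8
  add 210.154.233.128/28 -> H2 at depth 28
  add 0.0.0.0/0 -> H1 at depth 0
  - 210.154.233.128/28 clear@28
  add 12.107.187.64/28 -> H1 at depth 28
  add 12.107.187.64/28 -> H0 at depth 28

== LOOKUPS ==
["H0","H0","H2"]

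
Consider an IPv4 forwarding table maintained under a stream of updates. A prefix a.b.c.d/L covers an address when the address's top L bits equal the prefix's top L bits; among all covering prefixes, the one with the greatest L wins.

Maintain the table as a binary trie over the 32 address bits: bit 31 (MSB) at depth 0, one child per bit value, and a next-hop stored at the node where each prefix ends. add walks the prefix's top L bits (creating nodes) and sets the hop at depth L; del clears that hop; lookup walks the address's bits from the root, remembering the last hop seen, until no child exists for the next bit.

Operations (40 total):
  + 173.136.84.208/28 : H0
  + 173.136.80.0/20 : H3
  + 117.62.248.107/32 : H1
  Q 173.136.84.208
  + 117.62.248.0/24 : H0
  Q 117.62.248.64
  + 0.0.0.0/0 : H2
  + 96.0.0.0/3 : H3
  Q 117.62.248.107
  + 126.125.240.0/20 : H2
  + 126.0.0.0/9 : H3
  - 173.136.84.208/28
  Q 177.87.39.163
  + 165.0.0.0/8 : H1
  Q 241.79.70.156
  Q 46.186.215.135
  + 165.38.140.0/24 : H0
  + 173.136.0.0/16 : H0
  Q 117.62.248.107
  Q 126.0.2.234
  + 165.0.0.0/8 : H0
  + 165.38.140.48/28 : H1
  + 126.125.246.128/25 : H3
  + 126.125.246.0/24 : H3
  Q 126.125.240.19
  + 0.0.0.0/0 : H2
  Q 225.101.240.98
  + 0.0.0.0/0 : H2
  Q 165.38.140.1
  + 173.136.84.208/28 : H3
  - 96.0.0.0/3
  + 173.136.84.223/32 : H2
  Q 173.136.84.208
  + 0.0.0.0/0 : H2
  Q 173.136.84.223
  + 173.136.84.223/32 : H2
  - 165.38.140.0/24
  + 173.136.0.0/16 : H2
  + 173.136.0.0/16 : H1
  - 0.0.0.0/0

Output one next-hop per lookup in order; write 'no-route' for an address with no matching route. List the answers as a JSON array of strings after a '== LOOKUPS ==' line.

Trace:
  add 173.136.84.208/28 -> H0 at depth 28
  add 173.136.80.0/20 -> H3 at depth 20
  add 117.62.248.107/32 -> H1 at depth 32
  lookup 173.136.84.208: bits 1010110110001000010101001101 walk d0:-→d1:-→d2:-→d3:-→d4:-→d5:-→d6:-→d7:-→d8:-→d9:-→d10:-→d11:-→d12:-→d13:-→d14:-→d15:-→d16:-→d17:-→d18:-→d19:-→d20:H3→d21:-→d22:-→d23:-→d24:-→d25:-→d26:-→d27:-→d28:H0 -> H0
  add 117.62.248.0/24 -> H0 at depth 24
  lookup 117.62.248.64: bits 01110101001111101111100001 walk d0:-→d1:-→d2:-→d3:-→d4:-→d5:-→d6:-→d7:-→d8:-→d9:-→d10:-→d11:-→d12:-→d13:-→d14:-→d15:-→d16:-→d17:-→d18:-→d19:-→d20:-→d21:-→d22:-→d23:-→d24:H0→d25:-→d26:- -> H0
  add 0.0.0.0/0 -> H2 at depth 0
  add 96.0.0.0/3 -> H3 at depth 3
  lookup 117.62.248.107: bits 01110101001111101111100001101011 walk d0:H2→d1:-→d2:-→d3:H3→d4:-→d5:-→d6:-→d7:-→d8:-→d9:-→d10:-→d11:-→d12:-→d13:-→d14:-→d15:-→d16:-→d17:-→d18:-→d19:-→d20:-→d21:-→d22:-→d23:-→d24:H0→d25:-→d26:-→d27:-→d28:-→d29:-→d30:-→d31:-→d32:H1 -> H1
  add 126.125.240.0/20 -> H2 at depth 20
  add 126.0.0.0/9 -> H3 at depth 9
  del 173.136.84.208/28 (clear depth 28)
  lookup 177.87.39.163: bits 101 walk d0:H2→d1:-→d2:-→d3:- -> H2
  add 165.0.0.0/8 -> H1 at depth 8
  lookup 241.79.70.156: bits 1 walk d0:H2→d1:- -> H2
  lookup 46.186.215.135: bits 0 walk d0:H2→d1:- -> H2
  add 165.38.140.0/24 -> H0 at depth 24
  add 173.136.0.0/16 -> H0 at depth 16
  lookup 117.62.248.107: bits 01110101001111101111100001101011 walk d0:H2→d1:-→d2:-→d3:H3→d4:-→d5:-→d6:-→d7:-→d8:-→d9:-→d10:-→d11:-→d12:-→d13:-→d14:-→d15:-→d16:-→d17:-→d18:-→d19:-→d20:-→d21:-→d22:-→d23:-→d24:H0→d25:-→d26:-→d27:-→d28:-→d29:-→d30:-→d31:-→d32:H1 -> H1
  lookup 126.0.2.234: bits 011111100 walk d0:H2→d1:-→d2:-→d3:H3→d4:-→d5:-→d6:-→d7:-→d8:-→d9:H3 -> H3
  add 165.0.0.0/8 -> H0 at depth 8
  add 165.38.140.48/28 -> H1 at depth 28
  add 126.125.246.128/25 -> H3 at depth 25
  add 126.125.246.0/24 -> H3 at depth 24
  lookup 126.125.240.19: bits 011111100111110111110 walk d0:H2→d1:-→d2:-→d3:H3→d4:-→d5:-→d6:-→d7:-→d8:-→d9:H3→d10:-→d11:-→d12:-→d13:-→d14:-→d15:-→d16:-→d17:-→d18:-→d19:-→d20:H2→d21:- -> H2
  add 0.0.0.0/0 -> H2 at depth 0
  lookup 225.101.240.98: bits 1 walk d0:H2→d1:- -> H2
  add 0.0.0.0/0 -> H2 at depth 0
  lookup 165.38.140.1: bits 10100101001001101000110000 walk d0:H2→d1:-→d2:-→d3:-→d4:-→d5:-→d6:-→d7:-→d8:H0→d9:-→d10:-→d11:-→d12:-→d13:-→d14:-→d15:-→d16:-→d17:-→d18:-→d19:-→d20:-→d21:-→d22:-→d23:-→d24:H0→d25:-→d26:- -> H0
  add 173.136.84.208/28 -> H3 at depth 28
  del 96.0.0.0/3 (clear depth 3)
  add 173.136.84.223/32 -> H2 at depth 32
  lookup 173.136.84.208: bits 1010110110001000010101001101 walk d0:H2→d1:-→d2:-→d3:-→d4:-→d5:-→d6:-→d7:-→d8:-→d9:-→d10:-→d11:-→d12:-→d13:-→d14:-→d15:-→d16:H0→d17:-→d18:-→d19:-→d20:H3→d21:-→d22:-→d23:-→d24:-→d25:-→d26:-→d27:-→d28:H3 -> H3
  add 0.0.0.0/0 -> H2 at depth 0
  lookup 173.136.84.223: bits 10101101100010000101010011011111 walk d0:H2→d1:-→d2:-→d3:-→d4:-→d5:-→d6:-→d7:-→d8:-→d9:-→d10:-→d11:-→d12:-→d13:-→d14:-→d15:-→d16:H0→d17:-→d18:-→d19:-→d20:H3→d21:-→d22:-→d23:-→d24:-→d25:-→d26:-→d27:-→d28:H3→d29:-→d30:-→d31:-→d32:H2 -> H2
  add 173.136.84.223/32 -> H2 at depth 32
  del 165.38.140.0/24 (clear depth 24)
  add 173.136.0.0/16 -> H2 at depth 16
  add 173.136.0.0/16 -> H1 at depth 16
  del 0.0.0.0/0 (clear depth 0)

== LOOKUPS ==
["H0","H0","H1","H2","H2","H2","H1","H3","H2","H2","H0","H3","H2"]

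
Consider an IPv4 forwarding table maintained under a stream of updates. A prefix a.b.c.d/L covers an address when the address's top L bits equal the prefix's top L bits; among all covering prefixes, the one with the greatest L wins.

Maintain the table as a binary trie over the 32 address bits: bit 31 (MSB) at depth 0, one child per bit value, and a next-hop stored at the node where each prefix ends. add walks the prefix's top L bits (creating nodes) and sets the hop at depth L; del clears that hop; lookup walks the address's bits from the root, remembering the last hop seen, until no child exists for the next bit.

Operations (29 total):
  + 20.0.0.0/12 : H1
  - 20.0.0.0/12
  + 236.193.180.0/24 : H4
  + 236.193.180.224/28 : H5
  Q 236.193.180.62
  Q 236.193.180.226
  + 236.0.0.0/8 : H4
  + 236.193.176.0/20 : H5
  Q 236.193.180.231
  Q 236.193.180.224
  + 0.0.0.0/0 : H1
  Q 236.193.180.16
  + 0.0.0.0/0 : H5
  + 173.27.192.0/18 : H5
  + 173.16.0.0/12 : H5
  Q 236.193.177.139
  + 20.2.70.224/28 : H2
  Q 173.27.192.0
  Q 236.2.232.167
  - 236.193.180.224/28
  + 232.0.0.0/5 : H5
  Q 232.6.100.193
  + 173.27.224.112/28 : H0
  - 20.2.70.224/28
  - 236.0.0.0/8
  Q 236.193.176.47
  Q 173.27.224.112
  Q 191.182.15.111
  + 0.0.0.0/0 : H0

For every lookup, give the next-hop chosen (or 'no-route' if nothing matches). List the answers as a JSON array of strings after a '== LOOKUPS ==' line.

Trace:
  + 20.0.0.0/12 (H1) depth=12
  del 20.0.0.0/12 (clear depth 12)
  + 236.193.180.0/24 (H4) depth=24
  + 236.193.180.224/28 (H5) depth=28
  Q 236.193.180.62: descend 111011001100000110110100 ; hops seen [H4] ; pick H4
  Q 236.193.180.226: descend 1110110011000001101101001110 ; hops seen [H4,H5] ; pick H5
  + 236.0.0.0/8 (H4) depth=8
  + 236.193.176.0/20 (H5) depth=20
  Q 236.193.180.231: descend 1110110011000001101101001110 ; hops seen [H4,H5,H4,H5] ; pick H5
  Q 236.193.180.224: descend 1110110011000001101101001110 ; hops seen [H4,H5,H4,H5] ; pick H5
  + 0.0.0.0/0 (H1) depth=0
  Q 236.193.180.16: descend 111011001100000110110100 ; hops seen [H1,H4,H5,H4] ; pick H4
  + 0.0.0.0/0 (H5) depth=0
  + 173.27.192.0/18 (H5) depth=18
  + 173.16.0.0/12 (H5) depth=12
  Q 236.193.177.139: descend 111011001100000110110 ; hops seen [H5,H4,H5] ; pick H5
  + 20.2.70.224/28 (H2) depth=28
  Q 173.27.192.0: descend 101011010001101111 ; hops seen [H5,H5,H5] ; pick H5
  Q 236.2.232.167: descend 11101100 ; hops seen [H5,H4] ; pick H4
  del 236.193.180.224/28 (clear depth 28)
  + 232.0.0.0/5 (H5) depth=5
  Q 232.6.100.193: descend 11101 ; hops seen [H5,H5] ; pick H5
  + 173.27.224.112/28 (H0) depth=28
  del 20.2.70.224/28 (clear depth 28)
  del 236.0.0.0/8 (clear depth 8)
  Q 236.193.176.47: descend 111011001100000110110 ; hops seen [H5,H5,H5] ; pick H5
  Q 173.27.224.112: descend 1010110100011011111000000111 ; hops seen [H5,H5,H5,H0] ; pick H0
  Q 191.182.15.111: descend 101 ; hops seen [H5] ; pick H5
  + 0.0.0.0/0 (H0) depth=0

== LOOKUPS ==
["H4","H5","H5","H5","H4","H5","H5","H4","H5","H5","H0","H5"]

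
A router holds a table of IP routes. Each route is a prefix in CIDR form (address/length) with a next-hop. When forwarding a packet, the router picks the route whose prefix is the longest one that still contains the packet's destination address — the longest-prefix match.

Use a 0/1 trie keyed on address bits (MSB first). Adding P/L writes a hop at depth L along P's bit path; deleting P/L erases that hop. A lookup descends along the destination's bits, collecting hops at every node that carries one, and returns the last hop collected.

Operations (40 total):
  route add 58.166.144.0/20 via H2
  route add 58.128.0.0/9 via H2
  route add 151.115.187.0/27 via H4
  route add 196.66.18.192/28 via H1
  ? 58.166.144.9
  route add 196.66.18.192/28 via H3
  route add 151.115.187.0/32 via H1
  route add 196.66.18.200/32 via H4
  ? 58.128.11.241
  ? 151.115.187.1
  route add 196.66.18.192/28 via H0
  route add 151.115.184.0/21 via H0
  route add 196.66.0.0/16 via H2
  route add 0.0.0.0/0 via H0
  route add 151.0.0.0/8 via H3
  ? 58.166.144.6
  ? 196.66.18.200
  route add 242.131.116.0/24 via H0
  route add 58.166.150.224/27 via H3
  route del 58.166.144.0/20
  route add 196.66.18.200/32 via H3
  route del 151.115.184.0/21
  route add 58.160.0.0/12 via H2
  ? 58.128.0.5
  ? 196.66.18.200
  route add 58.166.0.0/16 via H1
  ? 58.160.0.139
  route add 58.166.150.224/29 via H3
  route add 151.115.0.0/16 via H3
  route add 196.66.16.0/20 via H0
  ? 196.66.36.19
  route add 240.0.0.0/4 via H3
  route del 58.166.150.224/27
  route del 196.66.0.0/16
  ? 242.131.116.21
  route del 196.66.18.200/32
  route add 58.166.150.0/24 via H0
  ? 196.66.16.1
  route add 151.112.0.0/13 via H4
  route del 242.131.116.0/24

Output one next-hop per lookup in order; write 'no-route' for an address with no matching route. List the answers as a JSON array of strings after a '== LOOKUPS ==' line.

Apply in order:
  + 58.166.144.0/20 (H2) depth=20
  + 58.128.0.0/9 (H2) depth=9
  + 151.115.187.0/27 (H4) depth=27
  + 196.66.18.192/28 (H1) depth=28
  lookup 58.166.144.9: bits 00111010101001101001 walk d0:-→d1:-→d2:-→d3:-→d4:-→d5:-→d6:-→d7:-→d8:-→d9:H2→d10:-→d11:-→d12:-→d13:-→d14:-→d15:-→d16:-→d17:-→d18:-→d19:-→d20:H2 -> H2
  + 196.66.18.192/28 (H3) depth=28
  + 151.115.187.0/32 (H1) depth=32
  + 196.66.18.200/32 (H4) depth=32
  lookup 58.128.11.241: bits 0011101010 walk d0:-→d1:-→d2:-→d3:-→d4:-→d5:-→d6:-→d7:-→d8:-→d9:H2→d10:- -> H2
  lookup 151.115.187.1: bits 1001011101110011101110110000000 walk d0:-→d1:-→d2:-→d3:-→d4:-→d5:-→d6:-→d7:-→d8:-→d9:-→d10:-→d11:-→d12:-→d13:-→d14:-→d15:-→d16:-→d17:-→d18:-→d19:-→d20:-→d21:-→d22:-→d23:-→d24:-→d25:-→d26:-→d27:H4→d28:-→d29:-→d30:-→d31:- -> H4
  + 196.66.18.192/28 (H0) depth=28
  + 151.115.184.0/21 (H0) depth=21
  + 196.66.0.0/16 (H2) depth=16
  + 0.0.0.0/0 (H0) depth=0
  + 151.0.0.0/8 (H3) depth=8
  lookup 58.166.144.6: bits 00111010101001101001 walk d0:H0→d1:-→d2:-→d3:-→d4:-→d5:-→d6:-→d7:-→d8:-→d9:H2→d10:-→d11:-→d12:-→d13:-→d14:-→d15:-→d16:-→d17:-→d18:-→d19:-→d20:H2 -> H2
  lookup 196.66.18.200: bits 11000100010000100001001011001000 walk d0:H0→d1:-→d2:-→d3:-→d4:-→d5:-→d6:-→d7:-→d8:-→d9:-→d10:-→d11:-→d12:-→d13:-→d14:-→d15:-→d16:H2→d17:-→d18:-→d19:-→d20:-→d21:-→d22:-→d23:-→d24:-→d25:-→d26:-→d27:-→d28:H0→d29:-→d30:-→d31:-→d32:H4 -> H4
  + 242.131.116.0/24 (H0) depth=24
  + 58.166.150.224/27 (H3) depth=27
  - 58.166.144.0/20 clear@20
  + 196.66.18.200/32 (H3) depth=32
  - 151.115.184.0/21 clear@21
  + 58.160.0.0/12 (H2) depth=12
  lookup 58.128.0.5: bits 0011101010 walk d0:H0→d1:-→d2:-→d3:-→d4:-→d5:-→d6:-→d7:-→d8:-→d9:H2→d10:- -> H2
  lookup 196.66.18.200: bits 11000100010000100001001011001000 walk d0:H0→d1:-→d2:-→d3:-→d4:-→d5:-→d6:-→d7:-→d8:-→d9:-→d10:-→d11:-→d12:-→d13:-→d14:-→d15:-→d16:H2→d17:-→d18:-→d19:-→d20:-→d21:-→d22:-→d23:-→d24:-→d25:-→d26:-→d27:-→d28:H0→d29:-→d30:-→d31:-→d32:H3 -> H3
  + 58.166.0.0/16 (H1) depth=16
  lookup 58.160.0.139: bits 0011101010100 walk d0:H0→d1:-→d2:-→d3:-→d4:-→d5:-→d6:-→d7:-→d8:-→d9:H2→d10:-→d11:-→d12:H2→d13:- -> H2
  + 58.166.150.224/29 (H3) depth=29
  + 151.115.0.0/16 (H3) depth=16
  + 196.66.16.0/20 (H0) depth=20
  lookup 196.66.36.19: bits 110001000100001000 walk d0:H0→d1:-→d2:-→d3:-→d4:-→d5:-→d6:-→d7:-→d8:-→d9:-→d10:-→d11:-→d12:-→d13:-→d14:-→d15:-→d16:H2→d17:-→d18:- -> H2
  + 240.0.0.0/4 (H3) depth=4
  - 58.166.150.224/27 clear@27
  - 196.66.0.0/16 clear@16
  lookup 242.131.116.21: bits 111100101000001101110100 walk d0:H0→d1:-→d2:-→d3:-→d4:H3→d5:-→d6:-→d7:-→d8:-→d9:-→d10:-→d11:-→d12:-→d13:-→d14:-→d15:-→d16:-→d17:-→d18:-→d19:-→d20:-→d21:-→d22:-→d23:-→d24:H0 -> H0
  - 196.66.18.200/32 clear@32
  + 58.166.150.0/24 (H0) depth=24
  lookup 196.66.16.1: bits 1100010001000010000100 walk d0:H0→d1:-→d2:-→d3:-→d4:-→d5:-→d6:-→d7:-→d8:-→d9:-→d10:-→d11:-→d12:-→d13:-→d14:-→d15:-→d16:-→d17:-→d18:-→d19:-→d20:H0→d21:-→d22:- -> H0
  + 151.112.0.0/13 (H4) depth=13
  - 242.131.116.0/24 clear@24

== LOOKUPS ==
["H2","H2","H4","H2","H4","H2","H3","H2","H2","H0","H0"]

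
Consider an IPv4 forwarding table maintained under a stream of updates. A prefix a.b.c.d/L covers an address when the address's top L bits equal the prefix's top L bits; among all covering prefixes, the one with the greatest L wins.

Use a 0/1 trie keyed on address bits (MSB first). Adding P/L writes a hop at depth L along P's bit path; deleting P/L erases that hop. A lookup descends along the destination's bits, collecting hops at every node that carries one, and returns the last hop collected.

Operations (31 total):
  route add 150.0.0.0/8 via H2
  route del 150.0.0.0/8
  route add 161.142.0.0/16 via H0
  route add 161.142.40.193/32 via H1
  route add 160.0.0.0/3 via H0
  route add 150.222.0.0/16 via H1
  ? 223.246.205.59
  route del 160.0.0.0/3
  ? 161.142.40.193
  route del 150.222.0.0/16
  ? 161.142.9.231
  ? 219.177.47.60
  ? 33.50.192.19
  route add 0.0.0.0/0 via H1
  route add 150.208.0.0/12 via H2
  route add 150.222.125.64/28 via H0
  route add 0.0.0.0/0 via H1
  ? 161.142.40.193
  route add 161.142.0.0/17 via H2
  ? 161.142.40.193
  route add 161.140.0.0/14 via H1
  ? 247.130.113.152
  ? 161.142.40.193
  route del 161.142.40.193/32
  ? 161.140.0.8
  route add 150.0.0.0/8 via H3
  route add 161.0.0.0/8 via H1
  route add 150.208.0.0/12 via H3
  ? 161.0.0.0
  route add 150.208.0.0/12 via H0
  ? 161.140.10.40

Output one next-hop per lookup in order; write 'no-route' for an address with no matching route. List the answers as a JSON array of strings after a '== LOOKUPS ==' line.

Trace:
  add 150.0.0.0/8 -> H2 at depth 8
  - 150.0.0.0/8 clear@8
  add 161.142.0.0/16 -> H0 at depth 16
  add 161.142.40.193/32 -> H1 at depth 32
  add 160.0.0.0/3 -> H0 at depth 3
  add 150.222.0.0/16 -> H1 at depth 16
  ? 223.246.205.59  path d0:-→d1:-  best=no-route
  - 160.0.0.0/3 clear@3
  ? 161.142.40.193  path d0:-→d1:-→d2:-→d3:-→d4:-→d5:-→d6:-→d7:-→d8:-→d9:-→d10:-→d11:-→d12:-→d13:-→d14:-→d15:-→d16:H0→d17:-→d18:-→d19:-→d20:-→d21:-→d22:-→d23:-→d24:-→d25:-→d26:-→d27:-→d28:-→d29:-→d30:-→d31:-→d32:H1  best=H1
  - 150.222.0.0/16 clear@16
  ? 161.142.9.231  path d0:-→d1:-→d2:-→d3:-→d4:-→d5:-→d6:-→d7:-→d8:-→d9:-→d10:-→d11:-→d12:-→d13:-→d14:-→d15:-→d16:H0→d17:-→d18:-  best=H0
  ? 219.177.47.60  path d0:-→d1:-  best=no-route
  ? 33.50.192.19  path d0:-  best=no-route
  add 0.0.0.0/0 -> H1 at depth 0
  add 150.208.0.0/12 -> H2 at depth 12
  add 150.222.125.64/28 -> H0 at depth 28
  add 0.0.0.0/0 -> H1 at depth 0
  ? 161.142.40.193  path d0:H1→d1:-→d2:-→d3:-→d4:-→d5:-→d6:-→d7:-→d8:-→d9:-→d10:-→d11:-→d12:-→d13:-→d14:-→d15:-→d16:H0→d17:-→d18:-→d19:-→d20:-→d21:-→d22:-→d23:-→d24:-→d25:-→d26:-→d27:-→d28:-→d29:-→d30:-→d31:-→d32:H1  best=H1
  add 161.142.0.0/17 -> H2 at depth 17
  ? 161.142.40.193  path d0:H1→d1:-→d2:-→d3:-→d4:-→d5:-→d6:-→d7:-→d8:-→d9:-→d10:-→d11:-→d12:-→d13:-→d14:-→d15:-→d16:H0→d17:H2→d18:-→d19:-→d20:-→d21:-→d22:-→d23:-→d24:-→d25:-→d26:-→d27:-→d28:-→d29:-→d30:-→d31:-→d32:H1  best=H1
  add 161.140.0.0/14 -> H1 at depth 14
  ? 247.130.113.152  path d0:H1→d1:-  best=H1
  ? 161.142.40.193  path d0:H1→d1:-→d2:-→d3:-→d4:-→d5:-→d6:-→d7:-→d8:-→d9:-→d10:-→d11:-→d12:-→d13:-→d14:H1→d15:-→d16:H0→d17:H2→d18:-→d19:-→d20:-→d21:-→d22:-→d23:-→d24:-→d25:-→d26:-→d27:-→d28:-→d29:-→d30:-→d31:-→d32:H1  best=H1
  - 161.142.40.193/32 clear@32
  ? 161.140.0.8  path d0:H1→d1:-→d2:-→d3:-→d4:-→d5:-→d6:-→d7:-→d8:-→d9:-→d10:-→d11:-→d12:-→d13:-→d14:H1  best=H1
  add 150.0.0.0/8 -> H3 at depth 8
  add 161.0.0.0/8 -> H1 at depth 8
  add 150.208.0.0/12 -> H3 at depth 12
  ? 161.0.0.0  path d0:H1→d1:-→d2:-→d3:-→d4:-→d5:-→d6:-→d7:-→d8:H1  best=H1
  add 150.208.0.0/12 -> H0 at depth 12
  ? 161.140.10.40  path d0:H1→d1:-→d2:-→d3:-→d4:-→d5:-→d6:-→d7:-→d8:H1→d9:-→d10:-→d11:-→d12:-→d13:-→d14:H1  best=H1

== LOOKUPS ==
["no-route","H1","H0","no-route","no-route","H1","H1","H1","H1","H1","H1","H1"]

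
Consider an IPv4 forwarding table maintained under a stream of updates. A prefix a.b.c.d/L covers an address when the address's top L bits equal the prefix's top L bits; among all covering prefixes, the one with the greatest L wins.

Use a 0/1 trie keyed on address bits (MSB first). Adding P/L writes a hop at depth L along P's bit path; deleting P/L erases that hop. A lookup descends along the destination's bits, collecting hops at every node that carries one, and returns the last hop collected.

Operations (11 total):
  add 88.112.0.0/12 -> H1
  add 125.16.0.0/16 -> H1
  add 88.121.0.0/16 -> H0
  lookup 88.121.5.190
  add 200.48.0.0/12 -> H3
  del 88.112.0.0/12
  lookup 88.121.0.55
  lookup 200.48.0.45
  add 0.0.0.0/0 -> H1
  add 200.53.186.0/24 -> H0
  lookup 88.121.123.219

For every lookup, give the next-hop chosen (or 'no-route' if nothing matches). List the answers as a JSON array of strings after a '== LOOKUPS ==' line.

Trace:
  add 88.112.0.0/12 -> H1 at depth 12
  add 125.16.0.0/16 -> H1 at depth 16
  add 88.121.0.0/16 -> H0 at depth 16
  ? 88.121.5.190  path d0:-→d1:-→d2:-→d3:-→d4:-→d5:-→d6:-→d7:-→d8:-→d9:-→d10:-→d11:-→d12:H1→d13:-→d14:-→d15:-→d16:H0  best=H0
  add 200.48.0.0/12 -> H3 at depth 12
  - 88.112.0.0/12 clear@12
  ? 88.121.0.55  path d0:-→d1:-→d2:-→d3:-→d4:-→d5:-→d6:-→d7:-→d8:-→d9:-→d10:-→d11:-→d12:-→d13:-→d14:-→d15:-→d16:H0  best=H0
  ? 200.48.0.45  path d0:-→d1:-→d2:-→d3:-→d4:-→d5:-→d6:-→d7:-→d8:-→d9:-→d10:-→d11:-→d12:H3  best=H3
  add 0.0.0.0/0 -> H1 at depth 0
  add 200.53.186.0/24 -> H0 at depth 24
  ? 88.121.123.219  path d0:H1→d1:-→d2:-→d3:-→d4:-→d5:-→d6:-→d7:-→d8:-→d9:-→d10:-→d11:-→d12:-→d13:-→d14:-→d15:-→d16:H0  best=H0

== LOOKUPS ==
["H0","H0","H3","H0"]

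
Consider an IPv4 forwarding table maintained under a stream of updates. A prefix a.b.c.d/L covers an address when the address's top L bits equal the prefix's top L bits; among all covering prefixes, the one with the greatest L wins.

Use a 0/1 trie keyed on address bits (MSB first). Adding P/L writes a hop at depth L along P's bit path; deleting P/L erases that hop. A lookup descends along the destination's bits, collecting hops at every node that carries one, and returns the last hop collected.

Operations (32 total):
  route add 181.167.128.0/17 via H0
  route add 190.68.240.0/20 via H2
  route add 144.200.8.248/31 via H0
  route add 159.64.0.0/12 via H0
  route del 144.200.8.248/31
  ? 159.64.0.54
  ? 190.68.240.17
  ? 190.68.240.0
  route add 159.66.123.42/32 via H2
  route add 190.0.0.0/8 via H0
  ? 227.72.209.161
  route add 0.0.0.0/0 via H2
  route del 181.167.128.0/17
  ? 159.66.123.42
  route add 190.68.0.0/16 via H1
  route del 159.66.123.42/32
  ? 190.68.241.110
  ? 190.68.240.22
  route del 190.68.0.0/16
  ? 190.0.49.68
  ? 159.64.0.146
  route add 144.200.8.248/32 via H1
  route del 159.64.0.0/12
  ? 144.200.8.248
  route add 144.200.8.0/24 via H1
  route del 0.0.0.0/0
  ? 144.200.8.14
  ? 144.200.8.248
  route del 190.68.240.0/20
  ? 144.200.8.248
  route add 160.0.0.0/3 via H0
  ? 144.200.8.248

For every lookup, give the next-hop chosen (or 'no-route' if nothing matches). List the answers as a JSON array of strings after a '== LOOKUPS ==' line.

Trace:
  add 181.167.128.0/17 -> H0 at depth 17
  add 190.68.240.0/20 -> H2 at depth 20
  add 144.200.8.248/31 -> H0 at depth 31
  add 159.64.0.0/12 -> H0 at depth 12
  del 144.200.8.248/31 (clear depth 31)
  Q 159.64.0.54: descend 100111110100 ; hops seen [H0] ; pick H0
  Q 190.68.240.17: descend 10111110010001001111 ; hops seen [H2] ; pick H2
  Q 190.68.240.0: descend 10111110010001001111 ; hops seen [H2] ; pick H2
  add 159.66.123.42/32 -> H2 at depth 32
  add 190.0.0.0/8 -> H0 at depth 8
  Q 227.72.209.161: descend 1 ; hops seen [∅] ; pick no-route
  add 0.0.0.0/0 -> H2 at depth 0
  del 181.167.128.0/17 (clear depth 17)
  Q 159.66.123.42: descend 10011111010000100111101100101010 ; hops seen [H2,H0,H2] ; pick H2
  add 190.68.0.0/16 -> H1 at depth 16
  del 159.66.123.42/32 (clear depth 32)
  Q 190.68.241.110: descend 10111110010001001111 ; hops seen [H2,H0,H1,H2] ; pick H2
  Q 190.68.240.22: descend 10111110010001001111 ; hops seen [H2,H0,H1,H2] ; pick H2
  del 190.68.0.0/16 (clear depth 16)
  Q 190.0.49.68: descend 101111100 ; hops seen [H2,H0] ; pick H0
  Q 159.64.0.146: descend 10011111010000 ; hops seen [H2,H0] ; pick H0
  add 144.200.8.248/32 -> H1 at depth 32
  del 159.64.0.0/12 (clear depth 12)
  Q 144.200.8.248: descend 10010000110010000000100011111000 ; hops seen [H2,H1] ; pick H1
  add 144.200.8.0/24 -> H1 at depth 24
  del 0.0.0.0/0 (clear depth 0)
  Q 144.200.8.14: descend 100100001100100000001000 ; hops seen [H1] ; pick H1
  Q 144.200.8.248: descend 10010000110010000000100011111000 ; hops seen [H1,H1] ; pick H1
  del 190.68.240.0/20 (clear depth 20)
  Q 144.200.8.248: descend 10010000110010000000100011111000 ; hops seen [H1,H1] ; pick H1
  add 160.0.0.0/3 -> H0 at depth 3
  Q 144.200.8.248: descend 10010000110010000000100011111000 ; hops seen [H1,H1] ; pick H1

== LOOKUPS ==
["H0","H2","H2","no-route","H2","H2","H2","H0","H0","H1","H1","H1","H1","H1"]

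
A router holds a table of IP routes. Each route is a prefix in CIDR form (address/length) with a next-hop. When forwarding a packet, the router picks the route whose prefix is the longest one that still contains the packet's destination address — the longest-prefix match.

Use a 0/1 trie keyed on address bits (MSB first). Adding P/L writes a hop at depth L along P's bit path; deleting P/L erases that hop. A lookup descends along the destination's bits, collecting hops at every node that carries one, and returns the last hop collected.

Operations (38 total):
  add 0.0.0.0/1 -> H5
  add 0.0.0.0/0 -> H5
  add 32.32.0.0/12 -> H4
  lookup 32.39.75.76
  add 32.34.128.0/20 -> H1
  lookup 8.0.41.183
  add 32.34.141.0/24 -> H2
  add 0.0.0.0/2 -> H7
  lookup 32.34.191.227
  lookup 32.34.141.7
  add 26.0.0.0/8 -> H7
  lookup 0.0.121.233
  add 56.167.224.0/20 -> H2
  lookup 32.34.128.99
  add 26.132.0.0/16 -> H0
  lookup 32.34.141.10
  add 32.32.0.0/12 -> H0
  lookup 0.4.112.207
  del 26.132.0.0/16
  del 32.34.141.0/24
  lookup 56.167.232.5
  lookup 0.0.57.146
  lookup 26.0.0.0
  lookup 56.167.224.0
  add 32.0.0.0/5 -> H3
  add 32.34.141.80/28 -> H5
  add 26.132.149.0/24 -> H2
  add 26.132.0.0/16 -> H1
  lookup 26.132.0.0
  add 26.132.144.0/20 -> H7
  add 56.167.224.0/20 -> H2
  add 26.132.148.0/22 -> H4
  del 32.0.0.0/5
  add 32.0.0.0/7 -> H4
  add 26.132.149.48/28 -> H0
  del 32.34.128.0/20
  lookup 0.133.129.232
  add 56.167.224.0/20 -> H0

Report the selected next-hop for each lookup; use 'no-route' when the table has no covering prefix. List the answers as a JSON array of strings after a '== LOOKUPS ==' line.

Process each operation:
  + 0.0.0.0/1 (H5) depth=1
  + 0.0.0.0/0 (H5) depth=0
  + 32.32.0.0/12 (H4) depth=12
  ? 32.39.75.76  path d0:H5→d1:H5→d2:-→d3:-→d4:-→d5:-→d6:-→d7:-→d8:-→d9:-→d10:-→d11:-→d12:H4  best=H4
  + 32.34.128.0/20 (H1) depth=20
  ? 8.0.41.183  path d0:H5→d1:H5→d2:-  best=H5
  + 32.34.141.0/24 (H2) depth=24
  + 0.0.0.0/2 (H7) depth=2
  ? 32.34.191.227  path d0:H5→d1:H5→d2:H7→d3:-→d4:-→d5:-→d6:-→d7:-→d8:-→d9:-→d10:-→d11:-→d12:H4→d13:-→d14:-→d15:-→d16:-→d17:-→d18:-  best=H4
  ? 32.34.141.7  path d0:H5→d1:H5→d2:H7→d3:-→d4:-→d5:-→d6:-→d7:-→d8:-→d9:-→d10:-→d11:-→d12:H4→d13:-→d14:-→d15:-→d16:-→d17:-→d18:-→d19:-→d20:H1→d21:-→d22:-→d23:-→d24:H2  best=H2
  + 26.0.0.0/8 (H7) depth=8
  ? 0.0.121.233  path d0:H5→d1:H5→d2:H7→d3:-  best=H7
  + 56.167.224.0/20 (H2) depth=20
  ? 32.34.128.99  path d0:H5→d1:H5→d2:H7→d3:-→d4:-→d5:-→d6:-→d7:-→d8:-→d9:-→d10:-→d11:-→d12:H4→d13:-→d14:-→d15:-→d16:-→d17:-→d18:-→d19:-→d20:H1  best=H1
  + 26.132.0.0/16 (H0) depth=16
  ? 32.34.141.10  path d0:H5→d1:H5→d2:H7→d3:-→d4:-→d5:-→d6:-→d7:-→d8:-→d9:-→d10:-→d11:-→d12:H4→d13:-→d14:-→d15:-→d16:-→d17:-→d18:-→d19:-→d20:H1→d21:-→d22:-→d23:-→d24:H2  best=H2
  + 32.32.0.0/12 (H0) depth=12
  ? 0.4.112.207  path d0:H5→d1:H5→d2:H7→d3:-  best=H7
  - 26.132.0.0/16 clear@16
  - 32.34.141.0/24 clear@24
  ? 56.167.232.5  path d0:H5→d1:H5→d2:H7→d3:-→d4:-→d5:-→d6:-→d7:-→d8:-→d9:-→d10:-→d11:-→d12:-→d13:-→d14:-→d15:-→d16:-→d17:-→d18:-→d19:-→d20:H2  best=H2
  ? 0.0.57.146  path d0:H5→d1:H5→d2:H7→d3:-  best=H7
  ? 26.0.0.0  path d0:H5→d1:H5→d2:H7→d3:-→d4:-→d5:-→d6:-→d7:-→d8:H7  best=H7
  ? 56.167.224.0  path d0:H5→d1:H5→d2:H7→d3:-→d4:-→d5:-→d6:-→d7:-→d8:-→d9:-→d10:-→d11:-→d12:-→d13:-→d14:-→d15:-→d16:-→d17:-→d18:-→d19:-→d20:H2  best=H2
  + 32.0.0.0/5 (H3) depth=5
  + 32.34.141.80/28 (H5) depth=28
  + 26.132.149.0/24 (H2) depth=24
  + 26.132.0.0/16 (H1) depth=16
  ? 26.132.0.0  path d0:H5→d1:H5→d2:H7→d3:-→d4:-→d5:-→d6:-→d7:-→d8:H7→d9:-→d10:-→d11:-→d12:-→d13:-→d14:-→d15:-→d16:H1  best=H1
  + 26.132.144.0/20 (H7) depth=20
  + 56.167.224.0/20 (H2) depth=20
  + 26.132.148.0/22 (H4) depth=22
  - 32.0.0.0/5 clear@5
  + 32.0.0.0/7 (H4) depth=7
  + 26.132.149.48/28 (H0) depth=28
  - 32.34.128.0/20 clear@20
  ? 0.133.129.232  path d0:H5→d1:H5→d2:H7→d3:-  best=H7
  + 56.167.224.0/20 (H0) depth=20

== LOOKUPS ==
["H4","H5","H4","H2","H7","H1","H2","H7","H2","H7","H7","H2","H1","H7"]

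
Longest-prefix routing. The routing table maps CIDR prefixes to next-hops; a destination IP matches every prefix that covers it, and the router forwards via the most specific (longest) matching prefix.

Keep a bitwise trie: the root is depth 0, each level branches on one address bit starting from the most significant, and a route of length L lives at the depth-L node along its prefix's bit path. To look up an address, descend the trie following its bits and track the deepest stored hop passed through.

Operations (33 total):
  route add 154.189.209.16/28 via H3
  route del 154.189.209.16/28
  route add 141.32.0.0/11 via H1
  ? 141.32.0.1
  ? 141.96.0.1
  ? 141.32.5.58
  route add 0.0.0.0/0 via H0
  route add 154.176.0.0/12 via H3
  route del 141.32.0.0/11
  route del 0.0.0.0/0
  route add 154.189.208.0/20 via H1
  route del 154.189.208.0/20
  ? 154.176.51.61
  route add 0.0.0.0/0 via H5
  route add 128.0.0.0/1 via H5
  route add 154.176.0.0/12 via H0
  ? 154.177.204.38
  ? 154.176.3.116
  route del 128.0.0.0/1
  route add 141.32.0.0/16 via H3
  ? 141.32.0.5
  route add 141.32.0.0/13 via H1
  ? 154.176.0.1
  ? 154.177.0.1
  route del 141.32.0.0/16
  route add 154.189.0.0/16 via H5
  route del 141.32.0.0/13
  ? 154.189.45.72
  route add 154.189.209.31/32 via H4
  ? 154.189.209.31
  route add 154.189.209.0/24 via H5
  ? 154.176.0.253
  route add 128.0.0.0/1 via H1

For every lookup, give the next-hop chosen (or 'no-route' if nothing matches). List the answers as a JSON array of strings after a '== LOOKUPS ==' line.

Apply in order:
  + 154.189.209.16/28 (H3) depth=28
  - 154.189.209.16/28 clear@28
  + 141.32.0.0/11 (H1) depth=11
  ? 141.32.0.1  path d0:-→d1:-→d2:-→d3:-→d4:-→d5:-→d6:-→d7:-→d8:-→d9:-→d10:-→d11:H1  best=H1
  ? 141.96.0.1  path d0:-→d1:-→d2:-→d3:-→d4:-→d5:-→d6:-→d7:-→d8:-→d9:-  best=no-route
  ? 141.32.5.58  path d0:-→d1:-→d2:-→d3:-→d4:-→d5:-→d6:-→d7:-→d8:-→d9:-→d10:-→d11:H1  best=H1
  + 0.0.0.0/0 (H0) depth=0
  + 154.176.0.0/12 (H3) depth=12
  - 141.32.0.0/11 clear@11
  - 0.0.0.0/0 clear@0
  + 154.189.208.0/20 (H1) depth=20
  - 154.189.208.0/20 clear@20
  ? 154.176.51.61  path d0:-→d1:-→d2:-→d3:-→d4:-→d5:-→d6:-→d7:-→d8:-→d9:-→d10:-→d11:-→d12:H3  best=H3
  + 0.0.0.0/0 (H5) depth=0
  + 128.0.0.0/1 (H5) depth=1
  + 154.176.0.0/12 (H0) depth=12
  ? 154.177.204.38  path d0:H5→d1:H5→d2:-→d3:-→d4:-→d5:-→d6:-→d7:-→d8:-→d9:-→d10:-→d11:-→d12:H0  best=H0
  ? 154.176.3.116  path d0:H5→d1:H5→d2:-→d3:-→d4:-→d5:-→d6:-→d7:-→d8:-→d9:-→d10:-→d11:-→d12:H0  best=H0
  - 128.0.0.0/1 clear@1
  + 141.32.0.0/16 (H3) depth=16
  ? 141.32.0.5  path d0:H5→d1:-→d2:-→d3:-→d4:-→d5:-→d6:-→d7:-→d8:-→d9:-→d10:-→d11:-→d12:-→d13:-→d14:-→d15:-→d16:H3  best=H3
  + 141.32.0.0/13 (H1) depth=13
  ? 154.176.0.1  path d0:H5→d1:-→d2:-→d3:-→d4:-→d5:-→d6:-→d7:-→d8:-→d9:-→d10:-→d11:-→d12:H0  best=H0
  ? 154.177.0.1  path d0:H5→d1:-→d2:-→d3:-→d4:-→d5:-→d6:-→d7:-→d8:-→d9:-→d10:-→d11:-→d12:H0  best=H0
  - 141.32.0.0/16 clear@16
  + 154.189.0.0/16 (H5) depth=16
  - 141.32.0.0/13 clear@13
  ? 154.189.45.72  path d0:H5→d1:-→d2:-→d3:-→d4:-→d5:-→d6:-→d7:-→d8:-→d9:-→d10:-→d11:-→d12:H0→d13:-→d14:-→d15:-→d16:H5  best=H5
  + 154.189.209.31/32 (H4) depth=32
  ? 154.189.209.31  path d0:H5→d1:-→d2:-→d3:-→d4:-→d5:-→d6:-→d7:-→d8:-→d9:-→d10:-→d11:-→d12:H0→d13:-→d14:-→d15:-→d16:H5→d17:-→d18:-→d19:-→d20:-→d21:-→d22:-→d23:-→d24:-→d25:-→d26:-→d27:-→d28:-→d29:-→d30:-→d31:-→d32:H4  best=H4
  + 154.189.209.0/24 (H5) depth=24
  ? 154.176.0.253  path d0:H5→d1:-→d2:-→d3:-→d4:-→d5:-→d6:-→d7:-→d8:-→d9:-→d10:-→d11:-→d12:H0  best=H0
  + 128.0.0.0/1 (H1) depth=1

== LOOKUPS ==
["H1","no-route","H1","H3","H0","H0","H3","H0","H0","H5","H4","H0"]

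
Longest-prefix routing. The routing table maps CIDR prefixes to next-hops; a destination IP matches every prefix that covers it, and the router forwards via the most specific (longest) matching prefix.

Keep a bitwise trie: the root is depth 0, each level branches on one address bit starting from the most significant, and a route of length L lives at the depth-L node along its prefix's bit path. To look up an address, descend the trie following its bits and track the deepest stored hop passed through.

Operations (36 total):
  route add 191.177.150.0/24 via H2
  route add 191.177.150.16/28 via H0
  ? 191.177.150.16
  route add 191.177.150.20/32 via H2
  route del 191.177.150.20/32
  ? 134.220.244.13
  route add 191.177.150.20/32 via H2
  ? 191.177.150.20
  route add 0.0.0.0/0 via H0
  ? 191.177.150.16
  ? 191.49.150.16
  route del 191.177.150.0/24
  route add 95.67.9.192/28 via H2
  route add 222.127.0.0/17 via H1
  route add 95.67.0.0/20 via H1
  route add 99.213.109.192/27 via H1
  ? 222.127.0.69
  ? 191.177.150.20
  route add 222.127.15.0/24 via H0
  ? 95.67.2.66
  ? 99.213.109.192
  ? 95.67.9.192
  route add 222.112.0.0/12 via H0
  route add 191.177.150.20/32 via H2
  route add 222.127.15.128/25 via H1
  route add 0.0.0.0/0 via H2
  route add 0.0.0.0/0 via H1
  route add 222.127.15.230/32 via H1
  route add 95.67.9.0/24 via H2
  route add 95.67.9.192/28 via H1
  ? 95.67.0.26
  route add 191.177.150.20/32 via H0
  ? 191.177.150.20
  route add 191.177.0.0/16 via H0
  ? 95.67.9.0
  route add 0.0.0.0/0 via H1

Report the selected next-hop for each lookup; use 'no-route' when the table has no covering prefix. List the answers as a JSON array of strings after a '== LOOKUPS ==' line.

Process each operation:
  add 191.177.150.0/24 -> H2 at depth 24
  add 191.177.150.16/28 -> H0 at depth 28
  ? 191.177.150.16  path d0:-→d1:-→d2:-→d3:-→d4:-→d5:-→d6:-→d7:-→d8:-→d9:-→d10:-→d11:-→d12:-→d13:-→d14:-→d15:-→d16:-→d17:-→d18:-→d19:-→d20:-→d21:-→d22:-→d23:-→d24:H2→d25:-→d26:-→d27:-→d28:H0  best=H0
  add 191.177.150.20/32 -> H2 at depth 32
  - 191.177.150.20/32 clear@32
  ? 134.220.244.13  path d0:-→d1:-→d2:-  best=no-route
  add 191.177.150.20/32 -> H2 at depth 32
  ? 191.177.150.20  path d0:-→d1:-→d2:-→d3:-→d4:-→d5:-→d6:-→d7:-→d8:-→d9:-→d10:-→d11:-→d12:-→d13:-→d14:-→d15:-→d16:-→d17:-→d18:-→d19:-→d20:-→d21:-→d22:-→d23:-→d24:H2→d25:-→d26:-→d27:-→d28:H0→d29:-→d30:-→d31:-→d32:H2  best=H2
  add 0.0.0.0/0 -> H0 at depth 0
  ? 191.177.150.16  path d0:H0→d1:-→d2:-→d3:-→d4:-→d5:-→d6:-→d7:-→d8:-→d9:-→d10:-→d11:-→d12:-→d13:-→d14:-→d15:-→d16:-→d17:-→d18:-→d19:-→d20:-→d21:-→d22:-→d23:-→d24:H2→d25:-→d26:-→d27:-→d28:H0→d29:-  best=H0
  ? 191.49.150.16  path d0:H0→d1:-→d2:-→d3:-→d4:-→d5:-→d6:-→d7:-→d8:-  best=H0
  - 191.177.150.0/24 clear@24
  add 95.67.9.192/28 -> H2 at depth 28
  add 222.127.0.0/17 -> H1 at depth 17
  add 95.67.0.0/20 -> H1 at depth 20
  add 99.213.109.192/27 -> H1 at depth 27
  ? 222.127.0.69  path d0:H0→d1:-→d2:-→d3:-→d4:-→d5:-→d6:-→d7:-→d8:-→d9:-→d10:-→d11:-→d12:-→d13:-→d14:-→d15:-→d16:-→d17:H1  best=H1
  ? 191.177.150.20  path d0:H0→d1:-→d2:-→d3:-→d4:-→d5:-→d6:-→d7:-→d8:-→d9:-→d10:-→d11:-→d12:-→d13:-→d14:-→d15:-→d16:-→d17:-→d18:-→d19:-→d20:-→d21:-→d22:-→d23:-→d24:-→d25:-→d26:-→d27:-→d28:H0→d29:-→d30:-→d31:-→d32:H2  best=H2
  add 222.127.15.0/24 -> H0 at depth 24
  ? 95.67.2.66  path d0:H0→d1:-→d2:-→d3:-→d4:-→d5:-→d6:-→d7:-→d8:-→d9:-→d10:-→d11:-→d12:-→d13:-→d14:-→d15:-→d16:-→d17:-→d18:-→d19:-→d20:H1  best=H1
  ? 99.213.109.192  path d0:H0→d1:-→d2:-→d3:-→d4:-→d5:-→d6:-→d7:-→d8:-→d9:-→d10:-→d11:-→d12:-→d13:-→d14:-→d15:-→d16:-→d17:-→d18:-→d19:-→d20:-→d21:-→d22:-→d23:-→d24:-→d25:-→d26:-→d27:H1  best=H1
  ? 95.67.9.192  path d0:H0→d1:-→d2:-→d3:-→d4:-→d5:-→d6:-→d7:-→d8:-→d9:-→d10:-→d11:-→d12:-→d13:-→d14:-→d15:-→d16:-→d17:-→d18:-→d19:-→d20:H1→d21:-→d22:-→d23:-→d24:-→d25:-→d26:-→d27:-→d28:H2  best=H2
  add 222.112.0.0/12 -> H0 at depth 12
  add 191.177.150.20/32 -> H2 at depth 32
  add 222.127.15.128/25 -> H1 at depth 25
  add 0.0.0.0/0 -> H2 at depth 0
  add 0.0.0.0/0 -> H1 at depth 0
  add 222.127.15.230/32 -> H1 at depth 32
  add 95.67.9.0/24 -> H2 at depth 24
  add 95.67.9.192/28 -> H1 at depth 28
  ? 95.67.0.26  path d0:H1→d1:-→d2:-→d3:-→d4:-→d5:-→d6:-→d7:-→d8:-→d9:-→d10:-→d11:-→d12:-→d13:-→d14:-→d15:-→d16:-→d17:-→d18:-→d19:-→d20:H1  best=H1
  add 191.177.150.20/32 -> H0 at depth 32
  ? 191.177.150.20  path d0:H1→d1:-→d2:-→d3:-→d4:-→d5:-→d6:-→d7:-→d8:-→d9:-→d10:-→d11:-→d12:-→d13:-→d14:-→d15:-→d16:-→d17:-→d18:-→d19:-→d20:-→d21:-→d22:-→d23:-→d24:-→d25:-→d26:-→d27:-→d28:H0→d29:-→d30:-→d31:-→d32:H0  best=H0
  add 191.177.0.0/16 -> H0 at depth 16
  ? 95.67.9.0  path d0:H1→d1:-→d2:-→d3:-→d4:-→d5:-→d6:-→d7:-→d8:-→d9:-→d10:-→d11:-→d12:-→d13:-→d14:-→d15:-→d16:-→d17:-→d18:-→d19:-→d20:H1→d21:-→d22:-→d23:-→d24:H2  best=H2
  add 0.0.0.0/0 -> H1 at depth 0

== LOOKUPS ==
["H0","no-route","H2","H0","H0","H1","H2","H1","H1","H2","H1","H0","H2"]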